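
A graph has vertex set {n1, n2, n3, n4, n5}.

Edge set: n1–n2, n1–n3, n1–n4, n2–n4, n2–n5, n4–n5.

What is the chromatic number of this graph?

3

n1, n2, n4 are mutually adjacent, so at least 3 colors are needed.
3 colors suffice: color 1 → {n1, n5}; color 2 → {n3, n4}; color 3 → {n2}. Every edge joins two different colors.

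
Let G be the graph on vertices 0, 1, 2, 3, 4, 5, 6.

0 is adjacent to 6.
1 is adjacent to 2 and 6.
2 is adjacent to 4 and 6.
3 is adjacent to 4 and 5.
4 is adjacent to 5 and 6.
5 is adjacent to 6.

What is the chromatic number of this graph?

3

4, 5, 6 form a triangle, so at least 3 colors are needed.
3 colors suffice: 0=b, 1=b, 2=c, 3=a, 4=b, 5=c, 6=a. No two adjacent vertices share a color.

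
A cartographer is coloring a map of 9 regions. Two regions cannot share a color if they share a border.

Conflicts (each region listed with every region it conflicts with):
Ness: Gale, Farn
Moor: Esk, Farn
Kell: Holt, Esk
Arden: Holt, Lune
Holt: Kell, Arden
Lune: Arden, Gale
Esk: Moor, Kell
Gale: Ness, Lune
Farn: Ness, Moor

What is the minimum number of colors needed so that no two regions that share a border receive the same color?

3

The cycle Ness-Farn-Moor-Esk-Kell-Holt-Arden-Lune-Gale-Ness has odd length 9, so it cannot be 2-colored; at least 3 colors are needed.
3 colors suffice: color 1 → {Kell, Lune, Farn}; color 2 → {Arden, Esk, Gale}; color 3 → {Ness, Moor, Holt}. Each listed conflict is separated.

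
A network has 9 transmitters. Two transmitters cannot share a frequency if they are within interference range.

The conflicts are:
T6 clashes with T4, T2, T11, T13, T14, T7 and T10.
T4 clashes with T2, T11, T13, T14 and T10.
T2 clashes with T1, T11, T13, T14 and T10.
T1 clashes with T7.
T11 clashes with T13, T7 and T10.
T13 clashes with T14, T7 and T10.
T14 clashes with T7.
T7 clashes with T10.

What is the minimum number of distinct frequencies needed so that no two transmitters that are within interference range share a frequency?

6

T6, T4, T2, T11, T13, T10 pairwise conflict, so at least 6 frequencies are needed.
6 frequencies suffice: frequency 1 → {T1, T13}; frequency 2 → {T2, T7}; frequency 3 → {T6}; frequency 4 → {T4}; frequency 5 → {T11, T14}; frequency 6 → {T10}. Each listed conflict is separated.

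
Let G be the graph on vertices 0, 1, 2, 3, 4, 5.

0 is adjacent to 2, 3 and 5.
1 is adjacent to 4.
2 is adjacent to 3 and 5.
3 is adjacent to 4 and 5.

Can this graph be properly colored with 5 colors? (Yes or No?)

The chromatic number is 4. 0, 2, 3, 5 are pairwise adjacent (a clique of size 4), so at least 4 colors are needed.
A valid assignment using 4 colors: 0=yellow, 1=red, 2=green, 3=red, 4=blue, 5=blue.
Since 5 ≥ 4, a proper 5-coloring certainly exists.

Yes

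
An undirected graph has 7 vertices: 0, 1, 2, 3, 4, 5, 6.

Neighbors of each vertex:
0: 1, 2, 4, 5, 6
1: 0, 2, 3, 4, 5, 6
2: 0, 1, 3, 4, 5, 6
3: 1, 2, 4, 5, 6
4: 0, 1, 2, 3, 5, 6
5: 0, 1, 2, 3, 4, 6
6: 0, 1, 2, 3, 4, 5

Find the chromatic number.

0, 1, 2, 4, 5, 6 are pairwise adjacent (a clique of size 6), so at least 6 colors are needed.
6 colors suffice: color red → {6}; color blue → {2}; color green → {5}; color yellow → {4}; color purple → {1}; color orange → {0, 3}. Each edge has distinct colors on its endpoints.

6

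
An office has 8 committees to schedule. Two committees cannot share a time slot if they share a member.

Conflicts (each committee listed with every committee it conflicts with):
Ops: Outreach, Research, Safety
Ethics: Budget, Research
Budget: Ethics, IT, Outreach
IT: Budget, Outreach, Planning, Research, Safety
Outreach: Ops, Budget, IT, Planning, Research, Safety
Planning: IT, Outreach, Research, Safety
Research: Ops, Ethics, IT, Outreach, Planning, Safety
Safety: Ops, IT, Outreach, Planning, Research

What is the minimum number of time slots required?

5

IT, Outreach, Planning, Research, Safety are mutually in conflict, so at least 5 time slots are needed.
A valid assignment using 5 time slots: Ops=3, Ethics=1, Budget=2, IT=3, Outreach=1, Planning=5, Research=2, Safety=4. No two conflicting committees share a time slot.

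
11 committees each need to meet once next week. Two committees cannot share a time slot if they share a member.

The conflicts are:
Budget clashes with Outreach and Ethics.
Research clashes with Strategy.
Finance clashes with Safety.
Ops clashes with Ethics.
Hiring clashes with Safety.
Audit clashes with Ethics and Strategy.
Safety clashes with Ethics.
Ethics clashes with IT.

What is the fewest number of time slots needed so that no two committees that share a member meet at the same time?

Ops and Ethics conflict, so at least 2 time slots are needed.
Using 2 time slots: Budget=2, Research=2, Finance=1, Ops=2, Outreach=1, Hiring=1, Audit=2, Safety=2, Ethics=1, IT=2, Strategy=1. Every pair that conflicts lands in different time slots.

2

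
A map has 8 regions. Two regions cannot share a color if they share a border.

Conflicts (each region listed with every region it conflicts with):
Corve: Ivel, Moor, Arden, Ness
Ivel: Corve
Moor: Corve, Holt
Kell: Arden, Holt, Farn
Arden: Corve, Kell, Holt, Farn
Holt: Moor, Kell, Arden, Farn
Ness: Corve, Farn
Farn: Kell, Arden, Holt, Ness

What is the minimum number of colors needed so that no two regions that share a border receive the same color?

4

Kell, Arden, Holt, Farn pairwise conflict, so at least 4 colors are needed.
One proper 4-coloring: Corve=1, Ivel=2, Moor=3, Kell=4, Arden=3, Holt=2, Ness=2, Farn=1. Every pair that conflicts lands in different colors.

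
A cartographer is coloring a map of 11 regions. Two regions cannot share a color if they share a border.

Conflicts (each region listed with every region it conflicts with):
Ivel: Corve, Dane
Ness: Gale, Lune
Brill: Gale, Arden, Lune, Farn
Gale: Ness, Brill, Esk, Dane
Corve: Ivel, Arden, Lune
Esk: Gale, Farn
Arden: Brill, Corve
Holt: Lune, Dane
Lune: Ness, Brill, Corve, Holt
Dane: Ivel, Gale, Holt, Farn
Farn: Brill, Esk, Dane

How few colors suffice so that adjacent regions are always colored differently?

3

The cycle Holt-Lune-Corve-Ivel-Dane-Holt has odd length 5, so it cannot be 2-colored; at least 3 colors are needed.
3 colors suffice: color 1 → {Esk, Arden, Lune, Dane}; color 2 → {Ness, Brill, Corve, Holt}; color 3 → {Ivel, Gale, Farn}. Each listed conflict is separated.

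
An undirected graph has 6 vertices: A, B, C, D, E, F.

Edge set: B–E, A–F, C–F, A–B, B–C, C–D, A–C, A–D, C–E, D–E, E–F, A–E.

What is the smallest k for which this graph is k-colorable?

A, B, C, E form a clique, so at least 4 colors are needed.
4 colors suffice: A=2, B=4, C=1, D=4, E=3, F=4. Every edge joins two different colors.

4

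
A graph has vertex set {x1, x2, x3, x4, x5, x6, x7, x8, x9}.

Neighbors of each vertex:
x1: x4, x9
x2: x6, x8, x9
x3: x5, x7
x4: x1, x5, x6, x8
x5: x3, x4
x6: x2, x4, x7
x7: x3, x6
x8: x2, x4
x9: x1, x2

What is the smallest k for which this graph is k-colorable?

The cycle x4-x6-x7-x3-x5-x4 has odd length 5, so it cannot be 2-colored; at least 3 colors are needed.
3 colors suffice: x1=3, x2=1, x3=2, x4=1, x5=3, x6=2, x7=1, x8=2, x9=2. No two adjacent vertices share a color.

3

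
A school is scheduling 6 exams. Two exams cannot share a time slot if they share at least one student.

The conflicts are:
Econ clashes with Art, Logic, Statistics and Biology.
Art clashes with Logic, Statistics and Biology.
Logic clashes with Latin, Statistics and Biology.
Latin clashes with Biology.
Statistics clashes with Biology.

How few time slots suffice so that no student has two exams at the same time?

5

Econ, Art, Logic, Statistics, Biology all conflict with each other, so at least 5 time slots are needed.
Using 5 time slots: Econ=5, Art=3, Logic=2, Latin=3, Statistics=4, Biology=1. No two conflicting exams share a time slot.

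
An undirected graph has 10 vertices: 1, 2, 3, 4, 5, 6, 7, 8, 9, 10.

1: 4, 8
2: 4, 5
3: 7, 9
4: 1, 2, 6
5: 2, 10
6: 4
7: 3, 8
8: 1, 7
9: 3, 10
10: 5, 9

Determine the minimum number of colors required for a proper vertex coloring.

The cycle 7-3-9-10-5-2-4-1-8-7 has odd length 9, so it cannot be 2-colored; at least 3 colors are needed.
A valid assignment using 3 colors: 1=c, 2=b, 3=b, 4=a, 5=a, 6=b, 7=a, 8=b, 9=a, 10=b. No two adjacent vertices share a color.

3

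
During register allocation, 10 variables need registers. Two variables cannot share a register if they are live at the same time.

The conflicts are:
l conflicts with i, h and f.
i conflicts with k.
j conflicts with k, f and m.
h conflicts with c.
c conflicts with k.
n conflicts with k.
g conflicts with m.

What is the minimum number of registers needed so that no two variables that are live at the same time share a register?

The cycle l-f-j-k-i-l has odd length 5, so it cannot be 2-colored; at least 3 registers are needed.
3 registers suffice: l=1, i=2, j=2, h=3, c=2, n=2, k=1, f=3, g=2, m=1. No two conflicting variables share a register.

3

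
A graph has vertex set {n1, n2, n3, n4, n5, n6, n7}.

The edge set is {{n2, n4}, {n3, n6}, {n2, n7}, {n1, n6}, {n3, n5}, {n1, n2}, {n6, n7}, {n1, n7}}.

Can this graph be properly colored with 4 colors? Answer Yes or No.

The chromatic number is 3. n1, n2, n7 are mutually adjacent, so at least 3 colors are needed.
3 colors suffice: n1=3, n2=1, n3=2, n4=2, n5=1, n6=1, n7=2.
Since 4 ≥ 3, a proper 4-coloring certainly exists.

Yes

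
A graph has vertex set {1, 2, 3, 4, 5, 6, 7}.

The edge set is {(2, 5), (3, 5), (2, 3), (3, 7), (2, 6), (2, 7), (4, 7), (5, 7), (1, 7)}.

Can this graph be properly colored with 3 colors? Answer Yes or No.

No

2, 3, 5, 7 are pairwise adjacent (a clique of size 4), so at least 4 colors are needed.
So 3 colors are not enough.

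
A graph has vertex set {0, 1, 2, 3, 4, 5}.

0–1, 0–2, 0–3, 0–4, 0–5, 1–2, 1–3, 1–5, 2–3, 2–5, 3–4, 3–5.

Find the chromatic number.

0, 1, 2, 3, 5 form a clique, so at least 5 colors are needed.
5 colors suffice: color a → {3}; color b → {0}; color c → {1, 4}; color d → {5}; color e → {2}. No two adjacent vertices share a color.

5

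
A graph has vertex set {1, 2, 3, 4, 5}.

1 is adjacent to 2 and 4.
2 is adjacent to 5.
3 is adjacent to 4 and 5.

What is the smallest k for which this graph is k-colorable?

The cycle 2-5-3-4-1-2 has odd length 5, so it cannot be 2-colored; at least 3 colors are needed.
3 colors suffice: color a → {2, 3}; color b → {4, 5}; color c → {1}. No two adjacent vertices share a color.

3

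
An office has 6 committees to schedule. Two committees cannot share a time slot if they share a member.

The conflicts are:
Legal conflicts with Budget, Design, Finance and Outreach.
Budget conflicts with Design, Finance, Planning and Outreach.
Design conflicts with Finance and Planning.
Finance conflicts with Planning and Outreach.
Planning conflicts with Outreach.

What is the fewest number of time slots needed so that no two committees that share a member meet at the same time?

4

Budget, Finance, Planning, Outreach are mutually in conflict, so at least 4 time slots are needed.
4 time slots suffice: time slot 1 → {Budget}; time slot 2 → {Finance}; time slot 3 → {Legal, Planning}; time slot 4 → {Design, Outreach}. No two conflicting committees share a time slot.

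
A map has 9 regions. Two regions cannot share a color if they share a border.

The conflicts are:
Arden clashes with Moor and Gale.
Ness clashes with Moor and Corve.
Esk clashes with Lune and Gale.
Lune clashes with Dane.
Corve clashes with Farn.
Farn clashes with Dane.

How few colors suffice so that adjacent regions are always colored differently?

The cycle Dane-Lune-Esk-Gale-Arden-Moor-Ness-Corve-Farn-Dane has odd length 9, so it cannot be 2-colored; at least 3 colors are needed.
3 colors suffice: color 1 → {Arden, Esk, Corve, Dane}; color 2 → {Moor, Lune, Farn, Gale}; color 3 → {Ness}. No two conflicting regions share a color.

3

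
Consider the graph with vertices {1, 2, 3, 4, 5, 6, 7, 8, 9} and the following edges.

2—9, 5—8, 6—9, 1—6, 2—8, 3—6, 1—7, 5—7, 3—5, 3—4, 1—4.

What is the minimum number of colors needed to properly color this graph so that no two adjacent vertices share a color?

The cycle 4-3-5-7-1-4 has odd length 5, so it cannot be 2-colored; at least 3 colors are needed.
One proper 3-coloring: 1=red, 2=blue, 3=red, 4=blue, 5=blue, 6=blue, 7=green, 8=red, 9=red. Every edge joins two different colors.

3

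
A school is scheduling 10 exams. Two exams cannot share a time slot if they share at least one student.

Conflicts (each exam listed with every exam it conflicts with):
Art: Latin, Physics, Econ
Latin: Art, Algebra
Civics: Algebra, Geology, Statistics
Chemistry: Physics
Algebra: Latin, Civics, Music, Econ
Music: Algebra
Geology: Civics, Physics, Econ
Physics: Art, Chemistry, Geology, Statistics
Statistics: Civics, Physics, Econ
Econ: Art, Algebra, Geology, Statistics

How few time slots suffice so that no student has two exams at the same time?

2

Art and Physics conflict, so at least 2 time slots are needed.
2 time slots suffice: time slot 1 → {Latin, Civics, Music, Physics, Econ}; time slot 2 → {Art, Chemistry, Algebra, Geology, Statistics}. Every pair that conflicts lands in different time slots.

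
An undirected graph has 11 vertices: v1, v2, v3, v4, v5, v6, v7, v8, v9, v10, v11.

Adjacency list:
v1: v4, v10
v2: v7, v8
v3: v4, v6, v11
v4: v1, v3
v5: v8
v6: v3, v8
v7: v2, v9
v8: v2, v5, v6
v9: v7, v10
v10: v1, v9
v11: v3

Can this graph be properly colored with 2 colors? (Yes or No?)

The cycle v7-v2-v8-v6-v3-v4-v1-v10-v9-v7 has odd length 9, so it cannot be 2-colored; at least 3 colors are needed.
So 2 colors are not enough.

No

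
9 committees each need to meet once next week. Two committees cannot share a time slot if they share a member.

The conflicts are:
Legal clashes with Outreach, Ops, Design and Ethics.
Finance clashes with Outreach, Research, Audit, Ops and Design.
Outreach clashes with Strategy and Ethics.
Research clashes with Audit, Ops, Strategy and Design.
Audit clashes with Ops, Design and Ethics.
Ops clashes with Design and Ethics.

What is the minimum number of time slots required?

Finance, Research, Audit, Ops, Design pairwise conflict, so at least 5 time slots are needed.
5 time slots suffice: time slot 1 → {Outreach, Ops}; time slot 2 → {Research, Ethics}; time slot 3 → {Legal, Audit, Strategy}; time slot 4 → {Design}; time slot 5 → {Finance}. Each listed conflict is separated.

5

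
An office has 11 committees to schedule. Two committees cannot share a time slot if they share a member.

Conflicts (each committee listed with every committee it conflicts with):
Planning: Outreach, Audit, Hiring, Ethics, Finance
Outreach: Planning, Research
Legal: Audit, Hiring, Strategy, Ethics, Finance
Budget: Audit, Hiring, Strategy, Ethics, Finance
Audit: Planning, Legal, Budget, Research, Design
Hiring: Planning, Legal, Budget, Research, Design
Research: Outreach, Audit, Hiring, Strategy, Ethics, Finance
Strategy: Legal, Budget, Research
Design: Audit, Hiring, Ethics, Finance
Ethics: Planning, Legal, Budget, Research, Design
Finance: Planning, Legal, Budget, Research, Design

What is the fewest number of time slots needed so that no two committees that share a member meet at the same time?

Planning and Hiring conflict, so at least 2 time slots are needed.
2 time slots suffice: time slot 1 → {Planning, Legal, Budget, Research, Design}; time slot 2 → {Outreach, Audit, Hiring, Strategy, Ethics, Finance}. No two conflicting committees share a time slot.

2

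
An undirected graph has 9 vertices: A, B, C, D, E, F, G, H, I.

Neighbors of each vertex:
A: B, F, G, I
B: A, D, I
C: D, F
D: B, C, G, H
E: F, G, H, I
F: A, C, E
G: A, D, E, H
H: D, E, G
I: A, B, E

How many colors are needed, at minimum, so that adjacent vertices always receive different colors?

D, G, H form a triangle, so at least 3 colors are needed.
3 colors suffice: A=2, B=3, C=3, D=2, E=2, F=1, G=1, H=3, I=1. Every edge joins two different colors.

3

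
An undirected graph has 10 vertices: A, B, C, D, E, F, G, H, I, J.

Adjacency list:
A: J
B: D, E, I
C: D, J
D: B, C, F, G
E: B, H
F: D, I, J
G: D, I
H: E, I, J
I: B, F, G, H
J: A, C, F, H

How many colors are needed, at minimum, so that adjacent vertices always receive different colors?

2

E and H are adjacent, so at least 2 colors are needed.
2 colors suffice: color 1 → {D, E, I, J}; color 2 → {A, B, C, F, G, H}. Every edge joins two different colors.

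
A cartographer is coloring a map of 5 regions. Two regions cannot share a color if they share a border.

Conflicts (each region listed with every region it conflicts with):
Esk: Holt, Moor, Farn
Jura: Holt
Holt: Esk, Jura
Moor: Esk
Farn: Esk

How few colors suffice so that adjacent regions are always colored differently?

2

Esk and Moor conflict, so at least 2 colors are needed.
2 colors suffice: color 1 → {Esk, Jura}; color 2 → {Holt, Moor, Farn}. Every pair that conflicts lands in different colors.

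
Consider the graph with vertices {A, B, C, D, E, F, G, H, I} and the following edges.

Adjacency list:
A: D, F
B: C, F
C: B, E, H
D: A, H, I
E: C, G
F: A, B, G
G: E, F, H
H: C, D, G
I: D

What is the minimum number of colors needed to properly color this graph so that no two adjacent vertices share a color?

3

The cycle H-C-B-F-G-H has odd length 5, so it cannot be 2-colored; at least 3 colors are needed.
A valid assignment using 3 colors: A=3, B=3, C=2, D=2, E=1, F=1, G=2, H=1, I=1. Every edge joins two different colors.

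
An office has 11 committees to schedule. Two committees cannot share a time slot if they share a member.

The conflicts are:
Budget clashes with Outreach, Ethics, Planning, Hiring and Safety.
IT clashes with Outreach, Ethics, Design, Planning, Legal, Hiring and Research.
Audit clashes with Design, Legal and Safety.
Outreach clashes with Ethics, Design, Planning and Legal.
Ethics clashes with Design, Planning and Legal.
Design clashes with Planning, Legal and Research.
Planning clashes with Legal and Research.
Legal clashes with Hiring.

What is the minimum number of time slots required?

IT, Outreach, Ethics, Design, Planning, Legal are mutually in conflict, so at least 6 time slots are needed.
6 time slots suffice: time slot 1 → {Budget, IT, Audit}; time slot 2 → {Legal, Research, Safety}; time slot 3 → {Design, Hiring}; time slot 4 → {Planning}; time slot 5 → {Ethics}; time slot 6 → {Outreach}. Each listed conflict is separated.

6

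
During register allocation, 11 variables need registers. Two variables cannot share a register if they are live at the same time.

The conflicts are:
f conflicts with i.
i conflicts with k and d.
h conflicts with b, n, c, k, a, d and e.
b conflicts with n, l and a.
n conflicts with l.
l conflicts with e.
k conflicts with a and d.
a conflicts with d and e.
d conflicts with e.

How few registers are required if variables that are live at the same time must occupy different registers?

h, a, d, e all conflict with each other, so at least 4 registers are needed.
4 registers suffice: register 1 → {i, h, l}; register 2 → {f, b, c, d}; register 3 → {n, a}; register 4 → {k, e}. No two conflicting variables share a register.

4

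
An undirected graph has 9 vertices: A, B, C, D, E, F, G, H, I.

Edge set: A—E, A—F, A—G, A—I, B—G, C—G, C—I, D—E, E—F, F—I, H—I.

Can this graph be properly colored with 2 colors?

No

A, F, I are mutually adjacent, so at least 3 colors are needed.
So 2 colors are not enough.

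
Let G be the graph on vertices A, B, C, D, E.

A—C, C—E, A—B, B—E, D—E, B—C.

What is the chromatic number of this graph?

B, C, E are mutually adjacent, so at least 3 colors are needed.
3 colors suffice: color 1 → {A, E}; color 2 → {B, D}; color 3 → {C}. Each edge has distinct colors on its endpoints.

3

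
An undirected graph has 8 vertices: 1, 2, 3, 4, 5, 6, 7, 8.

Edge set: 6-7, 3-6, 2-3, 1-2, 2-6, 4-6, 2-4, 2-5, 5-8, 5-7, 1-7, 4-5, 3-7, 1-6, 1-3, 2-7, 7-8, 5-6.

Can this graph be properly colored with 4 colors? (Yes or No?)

1, 2, 3, 6, 7 form a clique, so at least 5 colors are needed.
So 4 colors are not enough.

No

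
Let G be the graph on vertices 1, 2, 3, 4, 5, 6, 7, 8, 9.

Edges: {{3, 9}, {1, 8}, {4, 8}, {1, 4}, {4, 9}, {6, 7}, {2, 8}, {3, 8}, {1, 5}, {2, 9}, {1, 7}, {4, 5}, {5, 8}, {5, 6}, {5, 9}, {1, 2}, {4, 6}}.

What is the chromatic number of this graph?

4

1, 4, 5, 8 are mutually adjacent (a clique of size 4), so at least 4 colors are needed.
One proper 4-coloring: 1=d, 2=a, 3=a, 4=b, 5=a, 6=c, 7=a, 8=c, 9=c. Each edge has distinct colors on its endpoints.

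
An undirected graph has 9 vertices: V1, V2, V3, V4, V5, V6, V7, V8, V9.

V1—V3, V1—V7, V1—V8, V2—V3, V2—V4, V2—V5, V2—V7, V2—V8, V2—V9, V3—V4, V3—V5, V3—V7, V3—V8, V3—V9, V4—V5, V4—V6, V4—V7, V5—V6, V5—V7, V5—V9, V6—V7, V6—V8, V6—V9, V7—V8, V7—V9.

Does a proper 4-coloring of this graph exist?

V2, V3, V5, V7, V9 form a clique, so at least 5 colors are needed.
So 4 colors are not enough.

No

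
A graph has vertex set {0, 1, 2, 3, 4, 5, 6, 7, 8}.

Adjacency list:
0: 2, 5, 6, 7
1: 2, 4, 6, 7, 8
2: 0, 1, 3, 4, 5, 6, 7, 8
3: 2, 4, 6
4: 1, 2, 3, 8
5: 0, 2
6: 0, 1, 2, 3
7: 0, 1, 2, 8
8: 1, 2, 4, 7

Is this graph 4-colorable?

Yes

The chromatic number is 4. 1, 2, 7, 8 are pairwise adjacent (a clique of size 4), so at least 4 colors are needed.
A valid assignment using 4 colors: 0=blue, 1=blue, 2=red, 3=blue, 4=green, 5=green, 6=green, 7=green, 8=yellow.
That is already a proper 4-coloring.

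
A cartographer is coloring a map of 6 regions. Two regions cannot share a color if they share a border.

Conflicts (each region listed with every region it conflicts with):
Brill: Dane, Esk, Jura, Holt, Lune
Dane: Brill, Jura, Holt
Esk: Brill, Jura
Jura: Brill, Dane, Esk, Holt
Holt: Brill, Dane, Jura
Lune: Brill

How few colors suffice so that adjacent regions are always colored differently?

Brill, Dane, Jura, Holt pairwise conflict, so at least 4 colors are needed.
A valid assignment using 4 colors: Brill=1, Dane=3, Esk=3, Jura=2, Holt=4, Lune=2. No two conflicting regions share a color.

4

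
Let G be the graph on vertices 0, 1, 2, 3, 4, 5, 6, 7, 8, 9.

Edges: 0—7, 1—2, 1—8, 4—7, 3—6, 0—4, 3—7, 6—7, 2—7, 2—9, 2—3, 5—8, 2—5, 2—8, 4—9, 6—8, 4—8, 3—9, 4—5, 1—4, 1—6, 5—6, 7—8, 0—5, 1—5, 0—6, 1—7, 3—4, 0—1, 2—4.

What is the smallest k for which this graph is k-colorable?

1, 2, 4, 5, 8 are pairwise adjacent (a clique of size 5), so at least 5 colors are needed.
5 colors suffice: color a → {4, 6}; color b → {1, 3}; color c → {0, 2}; color d → {5, 7, 9}; color e → {8}. Every edge joins two different colors.

5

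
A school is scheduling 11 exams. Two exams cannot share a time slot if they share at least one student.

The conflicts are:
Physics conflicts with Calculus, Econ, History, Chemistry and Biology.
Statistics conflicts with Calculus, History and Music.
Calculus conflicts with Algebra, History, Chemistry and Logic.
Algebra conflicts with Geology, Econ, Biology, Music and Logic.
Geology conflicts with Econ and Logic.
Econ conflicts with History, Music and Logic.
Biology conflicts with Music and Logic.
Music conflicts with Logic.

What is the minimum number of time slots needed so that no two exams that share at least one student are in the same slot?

Algebra, Biology, Music, Logic pairwise conflict, so at least 4 time slots are needed.
Using 4 time slots: Physics=2, Statistics=2, Calculus=1, Algebra=3, Geology=4, Econ=1, History=3, Chemistry=3, Biology=1, Music=4, Logic=2. No two conflicting exams share a time slot.

4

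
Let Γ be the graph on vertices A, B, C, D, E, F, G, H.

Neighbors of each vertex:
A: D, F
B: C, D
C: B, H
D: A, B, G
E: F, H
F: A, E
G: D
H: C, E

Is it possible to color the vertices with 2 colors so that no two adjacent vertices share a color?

No

The cycle C-B-D-A-F-E-H-C has odd length 7, so it cannot be 2-colored; at least 3 colors are needed.
So 2 colors are not enough.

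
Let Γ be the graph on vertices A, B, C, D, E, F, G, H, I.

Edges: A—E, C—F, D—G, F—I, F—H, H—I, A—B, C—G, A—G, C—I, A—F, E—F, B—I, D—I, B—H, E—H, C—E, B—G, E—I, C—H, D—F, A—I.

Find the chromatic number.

5

C, E, F, H, I are pairwise adjacent (a clique of size 5), so at least 5 colors are needed.
5 colors suffice: A=4, B=2, C=5, D=3, E=3, F=2, G=1, H=4, I=1. Every edge joins two different colors.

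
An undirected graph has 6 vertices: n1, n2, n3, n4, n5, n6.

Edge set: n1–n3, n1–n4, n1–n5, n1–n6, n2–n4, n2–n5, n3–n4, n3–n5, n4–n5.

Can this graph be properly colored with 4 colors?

The chromatic number is 4. n1, n3, n4, n5 are mutually adjacent (a clique of size 4), so at least 4 colors are needed.
4 colors suffice: n1=3, n2=3, n3=4, n4=1, n5=2, n6=1.
That is already a proper 4-coloring.

Yes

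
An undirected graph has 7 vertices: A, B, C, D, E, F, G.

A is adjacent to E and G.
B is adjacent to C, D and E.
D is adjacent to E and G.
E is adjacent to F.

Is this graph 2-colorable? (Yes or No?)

B, D, E are mutually adjacent, so at least 3 colors are needed.
So 2 colors are not enough.

No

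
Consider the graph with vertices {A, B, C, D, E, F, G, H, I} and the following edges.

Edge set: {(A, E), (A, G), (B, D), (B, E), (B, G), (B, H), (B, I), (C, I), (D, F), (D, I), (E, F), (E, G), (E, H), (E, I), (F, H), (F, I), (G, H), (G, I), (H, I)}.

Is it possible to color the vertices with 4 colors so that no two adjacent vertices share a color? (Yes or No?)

B, E, G, H, I are mutually adjacent (a clique of size 5), so at least 5 colors are needed.
So 4 colors are not enough.

No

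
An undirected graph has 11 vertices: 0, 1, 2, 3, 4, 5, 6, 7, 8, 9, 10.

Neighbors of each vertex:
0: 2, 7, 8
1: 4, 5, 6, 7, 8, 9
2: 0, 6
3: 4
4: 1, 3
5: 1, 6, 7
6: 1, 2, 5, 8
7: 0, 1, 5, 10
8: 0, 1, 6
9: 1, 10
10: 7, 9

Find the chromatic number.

3

1, 5, 6 form a triangle, so at least 3 colors are needed.
3 colors suffice: color a → {0, 1, 3, 10}; color b → {4, 6, 7, 9}; color c → {2, 5, 8}. Every edge joins two different colors.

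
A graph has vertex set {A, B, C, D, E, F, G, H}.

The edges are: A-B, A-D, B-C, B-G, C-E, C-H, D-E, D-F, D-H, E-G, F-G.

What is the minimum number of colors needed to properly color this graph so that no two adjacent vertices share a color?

3

The cycle E-C-B-A-D-E has odd length 5, so it cannot be 2-colored; at least 3 colors are needed.
A valid assignment using 3 colors: A=2, B=1, C=2, D=1, E=3, F=3, G=2, H=3. No two adjacent vertices share a color.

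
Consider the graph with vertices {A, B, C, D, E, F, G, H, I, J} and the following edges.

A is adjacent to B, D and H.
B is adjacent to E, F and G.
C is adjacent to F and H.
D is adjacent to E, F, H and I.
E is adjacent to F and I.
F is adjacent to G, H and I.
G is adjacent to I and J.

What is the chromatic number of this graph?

4

D, E, F, I are pairwise adjacent (a clique of size 4), so at least 4 colors are needed.
A valid assignment using 4 colors: A=red, B=green, C=blue, D=blue, E=yellow, F=red, G=blue, H=green, I=green, J=red. No two adjacent vertices share a color.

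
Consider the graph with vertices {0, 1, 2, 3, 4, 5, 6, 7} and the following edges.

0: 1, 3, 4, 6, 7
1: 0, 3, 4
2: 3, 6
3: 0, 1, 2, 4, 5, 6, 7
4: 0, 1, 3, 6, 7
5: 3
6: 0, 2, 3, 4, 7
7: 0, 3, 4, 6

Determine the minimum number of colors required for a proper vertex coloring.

5

0, 3, 4, 6, 7 form a clique, so at least 5 colors are needed.
5 colors suffice: color a → {3}; color b → {2, 4, 5}; color c → {0}; color d → {1, 6}; color e → {7}. Each edge has distinct colors on its endpoints.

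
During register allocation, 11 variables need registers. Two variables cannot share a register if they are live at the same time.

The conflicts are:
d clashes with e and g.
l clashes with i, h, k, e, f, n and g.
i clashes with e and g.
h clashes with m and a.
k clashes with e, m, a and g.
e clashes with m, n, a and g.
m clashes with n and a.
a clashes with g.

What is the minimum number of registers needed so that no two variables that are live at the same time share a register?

k, e, a, g all conflict with each other, so at least 4 registers are needed.
4 registers suffice: register 1 → {h, e, f}; register 2 → {d, l, a}; register 3 → {m, g}; register 4 → {i, k, n}. Every pair that conflicts lands in different registers.

4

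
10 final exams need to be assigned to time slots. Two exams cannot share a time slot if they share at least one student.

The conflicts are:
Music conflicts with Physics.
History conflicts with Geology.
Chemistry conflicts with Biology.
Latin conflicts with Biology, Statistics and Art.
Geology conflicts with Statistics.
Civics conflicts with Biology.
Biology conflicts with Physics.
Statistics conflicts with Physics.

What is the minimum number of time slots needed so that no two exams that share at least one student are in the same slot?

Latin and Biology conflict, so at least 2 time slots are needed.
2 time slots suffice: Music=1, History=1, Chemistry=2, Latin=2, Geology=2, Civics=2, Biology=1, Statistics=1, Art=1, Physics=2. No two conflicting exams share a time slot.

2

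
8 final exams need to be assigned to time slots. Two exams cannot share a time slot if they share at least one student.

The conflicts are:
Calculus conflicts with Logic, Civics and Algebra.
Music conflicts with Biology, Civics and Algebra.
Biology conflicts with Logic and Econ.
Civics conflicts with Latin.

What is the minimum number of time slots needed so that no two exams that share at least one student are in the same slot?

3

The cycle Biology-Logic-Calculus-Civics-Music-Biology has odd length 5, so it cannot be 2-colored; at least 3 time slots are needed.
3 time slots suffice: Calculus=1, Music=1, Biology=2, Logic=3, Civics=2, Algebra=2, Latin=1, Econ=1. No two conflicting exams share a time slot.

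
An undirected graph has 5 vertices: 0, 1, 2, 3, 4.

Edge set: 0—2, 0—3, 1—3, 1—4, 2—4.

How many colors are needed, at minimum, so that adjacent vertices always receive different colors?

The cycle 2-4-1-3-0-2 has odd length 5, so it cannot be 2-colored; at least 3 colors are needed.
3 colors suffice: color a → {0, 1}; color b → {3, 4}; color c → {2}. Each edge has distinct colors on its endpoints.

3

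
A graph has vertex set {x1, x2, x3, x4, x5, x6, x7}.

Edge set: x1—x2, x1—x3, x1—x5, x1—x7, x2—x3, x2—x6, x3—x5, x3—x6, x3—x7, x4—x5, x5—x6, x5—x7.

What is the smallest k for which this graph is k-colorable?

x1, x3, x5, x7 form a clique, so at least 4 colors are needed.
4 colors suffice: color 1 → {x2, x5}; color 2 → {x3, x4}; color 3 → {x1, x6}; color 4 → {x7}. Every edge joins two different colors.

4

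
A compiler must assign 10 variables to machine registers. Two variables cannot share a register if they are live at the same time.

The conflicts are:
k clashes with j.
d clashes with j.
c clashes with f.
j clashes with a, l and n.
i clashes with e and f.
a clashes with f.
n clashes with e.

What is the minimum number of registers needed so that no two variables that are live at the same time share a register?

i and e conflict, so at least 2 registers are needed.
Using 2 registers: k=2, d=2, c=2, j=1, i=2, a=2, l=2, n=2, e=1, f=1. No two conflicting variables share a register.

2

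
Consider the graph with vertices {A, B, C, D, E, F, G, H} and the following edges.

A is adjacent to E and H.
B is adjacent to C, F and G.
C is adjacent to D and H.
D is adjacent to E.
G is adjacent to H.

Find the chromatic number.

The cycle E-A-H-C-D-E has odd length 5, so it cannot be 2-colored; at least 3 colors are needed.
3 colors suffice: color red → {B, D, H}; color blue → {C, E, F, G}; color green → {A}. No two adjacent vertices share a color.

3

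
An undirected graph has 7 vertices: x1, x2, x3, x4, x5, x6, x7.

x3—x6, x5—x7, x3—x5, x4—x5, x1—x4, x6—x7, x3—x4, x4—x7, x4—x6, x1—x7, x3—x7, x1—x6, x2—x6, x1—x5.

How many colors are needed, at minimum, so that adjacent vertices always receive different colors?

x1, x4, x5, x7 are pairwise adjacent (a clique of size 4), so at least 4 colors are needed.
4 colors suffice: color 1 → {x2, x7}; color 2 → {x4}; color 3 → {x5, x6}; color 4 → {x1, x3}. No two adjacent vertices share a color.

4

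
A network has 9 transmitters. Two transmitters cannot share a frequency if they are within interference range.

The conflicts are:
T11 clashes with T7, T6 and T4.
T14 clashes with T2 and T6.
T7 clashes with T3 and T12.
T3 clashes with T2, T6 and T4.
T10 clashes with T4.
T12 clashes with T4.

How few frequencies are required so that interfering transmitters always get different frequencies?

2

T7 and T12 conflict, so at least 2 frequencies are needed.
A valid assignment using 2 frequencies: T11=1, T14=1, T7=2, T3=1, T2=2, T10=1, T12=1, T6=2, T4=2. Every pair that conflicts lands in different frequencies.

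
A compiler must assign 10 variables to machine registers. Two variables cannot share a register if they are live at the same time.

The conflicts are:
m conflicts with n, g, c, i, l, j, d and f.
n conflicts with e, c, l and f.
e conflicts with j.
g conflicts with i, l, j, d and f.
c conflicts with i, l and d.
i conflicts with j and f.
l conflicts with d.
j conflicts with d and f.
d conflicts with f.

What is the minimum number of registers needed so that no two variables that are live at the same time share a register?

m, g, j, d, f pairwise conflict, so at least 5 registers are needed.
Using 5 registers: m=1, n=2, e=1, g=4, c=3, i=2, l=5, j=3, d=2, f=5. Each listed conflict is separated.

5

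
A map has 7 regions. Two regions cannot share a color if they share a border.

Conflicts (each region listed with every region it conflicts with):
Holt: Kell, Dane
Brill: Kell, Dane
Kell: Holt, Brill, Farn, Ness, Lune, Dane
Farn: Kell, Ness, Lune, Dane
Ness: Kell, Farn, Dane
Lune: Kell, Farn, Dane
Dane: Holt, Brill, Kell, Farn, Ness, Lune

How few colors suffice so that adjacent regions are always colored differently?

4

Kell, Farn, Lune, Dane pairwise conflict, so at least 4 colors are needed.
4 colors suffice: color 1 → {Dane}; color 2 → {Kell}; color 3 → {Holt, Brill, Farn}; color 4 → {Ness, Lune}. Every pair that conflicts lands in different colors.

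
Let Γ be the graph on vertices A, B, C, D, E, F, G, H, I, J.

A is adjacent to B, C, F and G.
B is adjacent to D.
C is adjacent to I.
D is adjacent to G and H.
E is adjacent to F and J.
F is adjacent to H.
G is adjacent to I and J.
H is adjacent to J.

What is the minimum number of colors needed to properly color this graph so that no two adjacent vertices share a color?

The cycle J-E-F-A-G-J has odd length 5, so it cannot be 2-colored; at least 3 colors are needed.
3 colors suffice: color red → {A, D, I, J}; color blue → {B, C, F, G}; color green → {E, H}. Each edge has distinct colors on its endpoints.

3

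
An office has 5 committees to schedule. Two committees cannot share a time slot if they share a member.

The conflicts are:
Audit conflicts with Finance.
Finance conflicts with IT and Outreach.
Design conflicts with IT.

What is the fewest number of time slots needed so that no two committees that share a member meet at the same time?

2

Finance and Outreach conflict, so at least 2 time slots are needed.
A valid assignment using 2 time slots: Audit=2, Finance=1, Design=1, IT=2, Outreach=2. Every pair that conflicts lands in different time slots.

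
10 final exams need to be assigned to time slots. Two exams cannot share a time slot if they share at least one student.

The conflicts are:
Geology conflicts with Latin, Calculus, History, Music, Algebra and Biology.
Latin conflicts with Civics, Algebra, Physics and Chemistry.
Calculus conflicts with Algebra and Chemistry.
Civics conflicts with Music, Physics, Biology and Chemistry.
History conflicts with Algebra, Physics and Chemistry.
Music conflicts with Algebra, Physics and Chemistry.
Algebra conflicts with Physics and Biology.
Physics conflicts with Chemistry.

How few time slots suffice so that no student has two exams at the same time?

4

Latin, Civics, Physics, Chemistry are mutually in conflict, so at least 4 time slots are needed.
4 time slots suffice: time slot 1 → {Algebra, Chemistry}; time slot 2 → {Geology, Physics}; time slot 3 → {Latin, Calculus, History, Music, Biology}; time slot 4 → {Civics}. Each listed conflict is separated.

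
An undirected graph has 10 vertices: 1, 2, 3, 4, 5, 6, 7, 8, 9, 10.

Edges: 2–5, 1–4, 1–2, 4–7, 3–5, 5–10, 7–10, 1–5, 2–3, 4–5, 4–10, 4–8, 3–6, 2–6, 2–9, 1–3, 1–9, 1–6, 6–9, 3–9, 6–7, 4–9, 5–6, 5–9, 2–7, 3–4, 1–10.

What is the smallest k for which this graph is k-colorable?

1, 2, 3, 5, 6, 9 are mutually adjacent (a clique of size 6), so at least 6 colors are needed.
6 colors suffice: color red → {1, 7, 8}; color blue → {5}; color green → {2, 4}; color yellow → {9, 10}; color purple → {3}; color orange → {6}. No two adjacent vertices share a color.

6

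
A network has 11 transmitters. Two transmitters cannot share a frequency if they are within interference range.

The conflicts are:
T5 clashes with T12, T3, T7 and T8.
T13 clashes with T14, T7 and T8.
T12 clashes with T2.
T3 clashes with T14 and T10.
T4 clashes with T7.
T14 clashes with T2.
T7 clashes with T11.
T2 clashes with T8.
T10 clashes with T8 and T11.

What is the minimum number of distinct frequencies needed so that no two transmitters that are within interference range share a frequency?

3

The cycle T10-T11-T7-T5-T3-T10 has odd length 5, so it cannot be 2-colored; at least 3 frequencies are needed.
3 frequencies suffice: frequency 1 → {T5, T13, T4, T2, T10}; frequency 2 → {T12, T14, T7, T8}; frequency 3 → {T3, T11}. Each listed conflict is separated.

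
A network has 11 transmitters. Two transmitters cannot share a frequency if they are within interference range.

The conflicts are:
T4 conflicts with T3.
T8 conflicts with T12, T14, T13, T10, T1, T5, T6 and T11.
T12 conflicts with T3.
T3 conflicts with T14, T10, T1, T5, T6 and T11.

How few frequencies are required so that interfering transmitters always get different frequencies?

T3 and T6 conflict, so at least 2 frequencies are needed.
2 frequencies suffice: frequency 1 → {T8, T3}; frequency 2 → {T4, T12, T14, T13, T10, T1, T5, T6, T11}. No two conflicting transmitters share a frequency.

2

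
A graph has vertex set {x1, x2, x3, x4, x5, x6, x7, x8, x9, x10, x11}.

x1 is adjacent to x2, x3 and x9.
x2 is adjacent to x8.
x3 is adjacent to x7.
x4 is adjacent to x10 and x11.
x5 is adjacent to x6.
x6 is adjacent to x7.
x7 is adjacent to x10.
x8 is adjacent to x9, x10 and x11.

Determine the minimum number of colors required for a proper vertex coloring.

2

x1 and x3 are adjacent, so at least 2 colors are needed.
2 colors suffice: x1=1, x2=2, x3=2, x4=1, x5=1, x6=2, x7=1, x8=1, x9=2, x10=2, x11=2. Every edge joins two different colors.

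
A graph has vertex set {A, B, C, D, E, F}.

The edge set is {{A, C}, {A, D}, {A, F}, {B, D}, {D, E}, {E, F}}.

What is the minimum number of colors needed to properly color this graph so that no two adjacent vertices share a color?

2

A and C are adjacent, so at least 2 colors are needed.
2 colors suffice: color 1 → {A, B, E}; color 2 → {C, D, F}. Each edge has distinct colors on its endpoints.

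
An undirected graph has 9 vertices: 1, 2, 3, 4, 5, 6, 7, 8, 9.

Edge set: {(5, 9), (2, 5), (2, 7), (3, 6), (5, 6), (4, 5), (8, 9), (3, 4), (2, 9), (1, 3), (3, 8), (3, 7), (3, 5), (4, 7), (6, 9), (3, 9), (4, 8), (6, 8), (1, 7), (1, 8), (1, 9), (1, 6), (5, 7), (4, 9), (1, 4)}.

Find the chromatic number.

1, 3, 6, 8, 9 form a clique, so at least 5 colors are needed.
5 colors suffice: color a → {7, 9}; color b → {2, 3}; color c → {1, 5}; color d → {4, 6}; color e → {8}. Every edge joins two different colors.

5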